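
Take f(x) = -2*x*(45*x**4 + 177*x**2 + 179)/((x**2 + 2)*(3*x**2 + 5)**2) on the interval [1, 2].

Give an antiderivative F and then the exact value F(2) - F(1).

Check any antiderivative F(x) by computing F'(x) and comparing it with f(x).
F(x) = (-5*(3*x**2 + 5)*log(x**2 + 2) + 9)/(3*x**2 + 5) is an antiderivative of f.
Check: d/dx[(-5*(3*x**2 + 5)*log(x**2 + 2) + 9)/(3*x**2 + 5)] = (-90*x**5 - 354*x**3 - 358*x)/(9*x**6 + 48*x**4 + 85*x**2 + 50), which equals f(x).
F(2) = 9/17 - 5*log(6); F(1) = 9/8 - 5*log(3).
Integral = F(2) - F(1) = -5*log(6) - 81/136 + 5*log(3).

Antiderivative: F(x) = (-5*(3*x**2 + 5)*log(x**2 + 2) + 9)/(3*x**2 + 5); value = -5*log(6) - 81/136 + 5*log(3)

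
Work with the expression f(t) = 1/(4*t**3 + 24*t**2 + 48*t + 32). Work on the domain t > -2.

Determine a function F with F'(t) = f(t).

Any candidate F(t) must reproduce f(t) exactly when differentiated.
Check: d/dt[-1/(2*(2*t + 4)**2)] = 1/(4*t**3 + 24*t**2 + 48*t + 32) = f(t).

An antiderivative is F(t) = -1/(2*(2*t + 4)**2).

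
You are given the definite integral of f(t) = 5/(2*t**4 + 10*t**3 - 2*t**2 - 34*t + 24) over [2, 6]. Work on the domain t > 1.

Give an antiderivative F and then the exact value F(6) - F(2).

Antiderivative: F(t) = (-9*(t - 1)*log(t - 1) + 25*(t - 1)*log(t + 3) - 16*(t - 1)*log(t + 4) - 20)/(160*(t - 1)); value = -17*log(5)/80 - log(10)/10 + 1/10 + log(6)/10 + 5*log(9)/32

The denominator factors as 2*(t - 1)**2*(t + 3)*(t + 4); partial fractions split f into directly integrable pieces: -1/(10*(t + 4)) + 5/(32*(t + 3)) - 9/(160*(t - 1)) + 1/(8*(t - 1)**2).
F(t) = (-9*(t - 1)*log(t - 1) + 25*(t - 1)*log(t + 3) - 16*(t - 1)*log(t + 4) - 20)/(160*(t - 1)) is an antiderivative of f.
Check: d/dt[(-9*(t - 1)*log(t - 1) + 25*(t - 1)*log(t + 3) - 16*(t - 1)*log(t + 4) - 20)/(160*(t - 1))] = 5/(2*t**4 + 10*t**3 - 2*t**2 - 34*t + 24) = f(t).
F(6) = -log(10)/10 - 9*log(5)/160 - 1/40 + 5*log(9)/32; F(2) = -log(6)/10 - 1/8 + 5*log(5)/32.
Integral = F(6) - F(2) = -17*log(5)/80 - log(10)/10 + 1/10 + log(6)/10 + 5*log(9)/32.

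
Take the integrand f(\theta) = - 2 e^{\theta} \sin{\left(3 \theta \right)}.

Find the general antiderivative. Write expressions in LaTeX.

F(\theta) = \frac{\left(- \sin{\left(3 \theta \right)} + 3 \cos{\left(3 \theta \right)}\right) e^{\theta}}{5} + C

An antiderivative F(\theta) passes only if d/d\theta[F] lands on f(\theta) exactly.
Check: d/d\theta[\frac{\left(- \sin{\left(3 \theta \right)} + 3 \cos{\left(3 \theta \right)}\right) e^{\theta}}{5}] = - 2 e^{\theta} \sin{\left(3 \theta \right)} = f(\theta).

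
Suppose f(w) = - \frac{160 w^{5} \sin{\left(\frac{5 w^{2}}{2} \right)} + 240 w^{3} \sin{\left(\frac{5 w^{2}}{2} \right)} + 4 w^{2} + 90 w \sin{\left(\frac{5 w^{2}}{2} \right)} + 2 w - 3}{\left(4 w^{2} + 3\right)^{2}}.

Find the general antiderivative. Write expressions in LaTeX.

Recover f(w) by differentiating a candidate F(w); any mismatch rules it out.
Check: d/dw[\frac{w + \frac{1}{4}}{4 w^{2} + 3} + 2 \cos{\left(\frac{5 w^{2}}{2} \right)}] = \frac{- 160 w^{5} \sin{\left(\frac{5 w^{2}}{2} \right)} - 240 w^{3} \sin{\left(\frac{5 w^{2}}{2} \right)} - 4 w^{2} - 90 w \sin{\left(\frac{5 w^{2}}{2} \right)} - 2 w + 3}{16 w^{4} + 24 w^{2} + 9}, which equals f(w).

F(w) = \frac{w + \frac{1}{4}}{4 w^{2} + 3} + 2 \cos{\left(\frac{5 w^{2}}{2} \right)} + C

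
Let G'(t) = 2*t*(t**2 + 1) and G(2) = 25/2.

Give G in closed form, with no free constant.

Check a candidate G(t) by differentiating: d/dt[G] must match the given G'(t).
A general antiderivative is t**4/2 + t**2 + C.
The condition gives C = 25/2 - (12) = 1/2.
So G(t) = t**4/2 + t**2 + 1/2.
Check: d/dt[t**4/2 + t**2 + 1/2] = 2*t**3 + 2*t, which equals G'(t).

G(t) = t**4/2 + t**2 + 1/2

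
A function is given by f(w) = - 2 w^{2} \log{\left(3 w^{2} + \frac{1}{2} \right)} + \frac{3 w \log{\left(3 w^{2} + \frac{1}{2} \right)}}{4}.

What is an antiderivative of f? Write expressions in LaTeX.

Integrate term by term and add the pieces.
Check: d/dw[\frac{4 w^{3}}{9} - \frac{3 w^{2}}{8} - \frac{2 w}{9} + \left(- \frac{2 w^{3}}{3} + \frac{3 w^{2}}{8}\right) \log{\left(3 w^{2} + \frac{1}{2} \right)} + \frac{\log{\left(w^{2} + \frac{1}{6} \right)}}{16} + \frac{\sqrt{6} \operatorname{atan}{\left(\sqrt{6} w \right)}}{27}] = - 2 w^{2} \log{\left(3 w^{2} + \frac{1}{2} \right)} + \frac{3 w \log{\left(3 w^{2} + \frac{1}{2} \right)}}{4} = f(w).

An antiderivative is F(w) = \frac{4 w^{3}}{9} - \frac{3 w^{2}}{8} - \frac{2 w}{9} + \left(- \frac{2 w^{3}}{3} + \frac{3 w^{2}}{8}\right) \log{\left(3 w^{2} + \frac{1}{2} \right)} + \frac{\log{\left(w^{2} + \frac{1}{6} \right)}}{16} + \frac{\sqrt{6} \operatorname{atan}{\left(\sqrt{6} w \right)}}{27}.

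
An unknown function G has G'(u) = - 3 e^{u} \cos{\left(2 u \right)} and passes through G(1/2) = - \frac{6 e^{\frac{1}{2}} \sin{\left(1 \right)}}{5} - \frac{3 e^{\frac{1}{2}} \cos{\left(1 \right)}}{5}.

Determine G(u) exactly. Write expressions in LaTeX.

G(u) = - \frac{6 e^{u} \sin{\left(2 u \right)}}{5} - \frac{3 e^{u} \cos{\left(2 u \right)}}{5}

Check a candidate G(u) by differentiating: d/du[G] must match the given G'(u).
A general antiderivative is - \frac{6 e^{u} \sin{\left(2 u \right)}}{5} - \frac{3 e^{u} \cos{\left(2 u \right)}}{5} + C.
The condition gives C = - \frac{6 e^{\frac{1}{2}} \sin{\left(1 \right)}}{5} - \frac{3 e^{\frac{1}{2}} \cos{\left(1 \right)}}{5} - (- \frac{6 e^{\frac{1}{2}} \sin{\left(1 \right)}}{5} - \frac{3 e^{\frac{1}{2}} \cos{\left(1 \right)}}{5}) = 0.
So G(u) = - \frac{6 e^{u} \sin{\left(2 u \right)}}{5} - \frac{3 e^{u} \cos{\left(2 u \right)}}{5}.
Check: d/du[- \frac{6 e^{u} \sin{\left(2 u \right)}}{5} - \frac{3 e^{u} \cos{\left(2 u \right)}}{5}] = - 3 e^{u} \cos{\left(2 u \right)} = G'(u).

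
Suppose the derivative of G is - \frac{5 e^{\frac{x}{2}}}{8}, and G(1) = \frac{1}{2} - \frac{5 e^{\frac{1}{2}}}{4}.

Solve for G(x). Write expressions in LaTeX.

G(x) = \frac{1}{2} - \frac{5 e^{\frac{x}{2}}}{4}

Since d/dx undoes antidifferentiation here, G(x) must give back the stated G'(x).
A general antiderivative is - \frac{5 e^{\frac{x}{2}}}{4} + C.
The condition gives C = \frac{1}{2} - \frac{5 e^{\frac{1}{2}}}{4} - (- \frac{5 e^{\frac{1}{2}}}{4}) = \frac{1}{2}.
So G(x) = \frac{1}{2} - \frac{5 e^{\frac{x}{2}}}{4}.
Check: d/dx[\frac{1}{2} - \frac{5 e^{\frac{x}{2}}}{4}] = - \frac{5 e^{\frac{x}{2}}}{8} = G'(x).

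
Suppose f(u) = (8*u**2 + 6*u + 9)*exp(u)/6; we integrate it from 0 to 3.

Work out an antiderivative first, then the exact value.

Antiderivative: F(u) = 4*u**2*exp(u)/3 - 5*u*exp(u)/3 + 19*exp(u)/6; value = -19/6 + 61*exp(3)/6

f has the shape v'r + vr' for v = 4*u**2/3 - 5*u/3 + 19/6 and r = exp(u) — it is the derivative of the product v*r.
F(u) = 4*u**2*exp(u)/3 - 5*u*exp(u)/3 + 19*exp(u)/6 is an antiderivative of f.
Check: d/du[4*u**2*exp(u)/3 - 5*u*exp(u)/3 + 19*exp(u)/6] = 4*u**2*exp(u)/3 + u*exp(u) + 3*exp(u)/2, which equals f(u).
F(3) = 61*exp(3)/6; F(0) = 19/6.
Integral = F(3) - F(0) = -19/6 + 61*exp(3)/6.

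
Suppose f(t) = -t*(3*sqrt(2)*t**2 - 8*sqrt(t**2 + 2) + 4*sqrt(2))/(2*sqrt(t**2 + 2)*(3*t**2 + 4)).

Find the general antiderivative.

F(t) = -sqrt(2*t**2 + 4)/2 + 2*log(3*t**2 + 4)/3 + C

An antiderivative F(t) passes only if d/dt[F] lands on f(t) exactly.
Check: d/dt[-sqrt(2*t**2 + 4)/2 + 2*log(3*t**2 + 4)/3] = (-3*sqrt(2)*t**3 + 8*t*sqrt(t**2 + 2) - 4*sqrt(2)*t)/(6*t**2*sqrt(t**2 + 2) + 8*sqrt(t**2 + 2)), which equals f(t).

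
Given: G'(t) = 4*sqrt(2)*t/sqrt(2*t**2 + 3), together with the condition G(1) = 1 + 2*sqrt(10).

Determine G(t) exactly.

G(t) = 2*sqrt(2)*sqrt(2*t**2 + 3) + 1

G'(t) matches the chain-rule pattern g'(h)*h' with inner function h(t) = 4*t**2 + 6; substituting u = h(t) collapses the integral.
A general antiderivative is 2*sqrt(4*t**2 + 6) + C.
The condition gives C = 1 + 2*sqrt(10) - (2*sqrt(10)) = 1.
So G(t) = 2*sqrt(2)*sqrt(2*t**2 + 3) + 1.
Check: d/dt[2*sqrt(2)*sqrt(2*t**2 + 3) + 1] = 4*sqrt(2)*t/sqrt(2*t**2 + 3) = G'(t).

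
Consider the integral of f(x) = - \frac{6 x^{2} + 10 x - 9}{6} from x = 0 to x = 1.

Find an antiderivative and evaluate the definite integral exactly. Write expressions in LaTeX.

Antiderivative: F(x) = - \frac{x^{3}}{3} - \frac{5 x^{2}}{6} + \frac{3 x}{2}; value = \frac{1}{3}

Whatever form F(x) takes, F'(x) = f(x) is non-negotiable.
F(x) = - \frac{x^{3}}{3} - \frac{5 x^{2}}{6} + \frac{3 x}{2} is an antiderivative of f.
Check: d/dx[- \frac{x^{3}}{3} - \frac{5 x^{2}}{6} + \frac{3 x}{2}] = - x^{2} - \frac{5 x}{3} + \frac{3}{2}, which equals f(x).
F(1) = \frac{1}{3}; F(0) = 0.
Integral = F(1) - F(0) = \frac{1}{3}.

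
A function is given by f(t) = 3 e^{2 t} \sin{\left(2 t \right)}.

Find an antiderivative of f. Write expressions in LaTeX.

An antiderivative is F(t) = \frac{3 e^{2 t} \sin{\left(2 t \right)}}{4} - \frac{3 e^{2 t} \cos{\left(2 t \right)}}{4}.

A first test for any F(t): its t-derivative must equal f(t) identically.
Check: d/dt[\frac{3 e^{2 t} \sin{\left(2 t \right)}}{4} - \frac{3 e^{2 t} \cos{\left(2 t \right)}}{4}] = 3 e^{2 t} \sin{\left(2 t \right)} = f(t).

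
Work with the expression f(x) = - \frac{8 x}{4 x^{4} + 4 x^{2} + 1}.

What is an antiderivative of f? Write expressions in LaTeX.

f matches the chain-rule pattern g'(h)*h' with inner function h(x) = 2 x^{2} + 1; substituting u = h(x) collapses the integral.
Check: d/dx[\frac{2}{2 x^{2} + 1}] = - \frac{8 x}{4 x^{4} + 4 x^{2} + 1} = f(x).

An antiderivative is F(x) = \frac{2}{2 x^{2} + 1}.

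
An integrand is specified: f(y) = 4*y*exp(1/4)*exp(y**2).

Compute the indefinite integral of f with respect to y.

F(y) = 2*exp(y**2 + 1/4) + C

The substitution u = y**2 + 1/4 works: f is exactly (dF/du)*(du/dy) for that inner function.
Check: d/dy[2*exp(y**2 + 1/4)] = 4*y*exp(1/4)*exp(y**2) = f(y).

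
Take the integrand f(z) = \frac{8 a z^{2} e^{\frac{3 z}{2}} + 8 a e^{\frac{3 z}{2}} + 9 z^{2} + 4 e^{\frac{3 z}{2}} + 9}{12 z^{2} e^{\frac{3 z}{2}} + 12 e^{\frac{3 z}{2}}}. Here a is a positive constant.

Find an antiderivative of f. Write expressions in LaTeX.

A first test for any F(z): its z-derivative must equal f(z) identically.
Check: d/dz[\frac{\left(4 a z e^{\frac{3 z}{2}} + 2 e^{\frac{3 z}{2}} \operatorname{atan}{\left(z \right)} - 3\right) e^{- \frac{3 z}{2}}}{6}] = \frac{8 a z^{2} e^{\frac{3 z}{2}} + 8 a e^{\frac{3 z}{2}} + 9 z^{2} + 4 e^{\frac{3 z}{2}} + 9}{12 z^{2} e^{\frac{3 z}{2}} + 12 e^{\frac{3 z}{2}}} = f(z).

An antiderivative is F(z) = \frac{\left(4 a z e^{\frac{3 z}{2}} + 2 e^{\frac{3 z}{2}} \operatorname{atan}{\left(z \right)} - 3\right) e^{- \frac{3 z}{2}}}{6}.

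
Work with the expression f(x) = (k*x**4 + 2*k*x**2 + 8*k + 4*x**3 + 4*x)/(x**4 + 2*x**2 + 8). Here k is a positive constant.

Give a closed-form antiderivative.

An antiderivative is F(x) = k*x + log(x**4/2 + x**2 + 4).

Check any antiderivative F(x) by computing F'(x) and comparing it with f(x).
Check: d/dx[k*x + log(x**4/2 + x**2 + 4)] = (k*x**4 + 2*k*x**2 + 8*k + 4*x**3 + 4*x)/(x**4 + 2*x**2 + 8) = f(x).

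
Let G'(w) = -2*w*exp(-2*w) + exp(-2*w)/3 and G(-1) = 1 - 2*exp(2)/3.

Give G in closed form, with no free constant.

G'(w) has the shape u'v + uv' for u = w + 1/3 and v = exp(-2*w) — it is the derivative of the product u*v.
A general antiderivative is (3*w + 1)*exp(-2*w)/3 + C.
The condition gives C = 1 - 2*exp(2)/3 - (-2*exp(2)/3) = 1.
So G(w) = w*exp(-2*w) + 1 + exp(-2*w)/3.
Check: d/dw[w*exp(-2*w) + 1 + exp(-2*w)/3] = (1 - 6*w)*exp(-2*w)/3, which equals G'(w).

G(w) = w*exp(-2*w) + 1 + exp(-2*w)/3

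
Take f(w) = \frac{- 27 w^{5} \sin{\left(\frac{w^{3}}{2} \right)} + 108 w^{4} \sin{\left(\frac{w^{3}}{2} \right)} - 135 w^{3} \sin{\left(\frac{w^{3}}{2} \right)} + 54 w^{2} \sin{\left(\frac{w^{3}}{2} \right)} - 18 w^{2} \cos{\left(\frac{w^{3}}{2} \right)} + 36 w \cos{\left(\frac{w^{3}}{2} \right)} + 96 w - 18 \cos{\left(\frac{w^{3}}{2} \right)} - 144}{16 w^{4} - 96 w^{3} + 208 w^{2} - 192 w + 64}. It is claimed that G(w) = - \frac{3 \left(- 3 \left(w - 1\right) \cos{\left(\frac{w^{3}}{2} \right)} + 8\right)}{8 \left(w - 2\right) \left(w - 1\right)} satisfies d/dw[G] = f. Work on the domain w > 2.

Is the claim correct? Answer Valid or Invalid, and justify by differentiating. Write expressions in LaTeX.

d/dw[G] = \frac{- 27 w^{5} \sin{\left(\frac{w^{3}}{2} \right)} + 108 w^{4} \sin{\left(\frac{w^{3}}{2} \right)} - 135 w^{3} \sin{\left(\frac{w^{3}}{2} \right)} + 54 w^{2} \sin{\left(\frac{w^{3}}{2} \right)} - 18 w^{2} \cos{\left(\frac{w^{3}}{2} \right)} + 36 w \cos{\left(\frac{w^{3}}{2} \right)} + 96 w - 18 \cos{\left(\frac{w^{3}}{2} \right)} - 144}{16 w^{4} - 96 w^{3} + 208 w^{2} - 192 w + 64}
This equals f(w) exactly, so the claim holds.

Valid: G'(w) = f(w).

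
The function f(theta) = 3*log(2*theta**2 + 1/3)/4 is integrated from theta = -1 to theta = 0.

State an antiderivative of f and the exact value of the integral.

Any candidate F(theta) must reproduce f(theta) exactly when differentiated.
F(theta) = 3*theta*log(2*theta**2 + 1/3)/4 - 3*theta/2 + sqrt(6)*atan(sqrt(6)*theta)/4 is an antiderivative of f.
Check: d/dtheta[3*theta*log(2*theta**2 + 1/3)/4 - 3*theta/2 + sqrt(6)*atan(sqrt(6)*theta)/4] = 3*log(2*theta**2 + 1/3)/4 = f(theta).
F(0) = 0; F(-1) = -sqrt(6)*atan(sqrt(6))/4 - 3*log(7/3)/4 + 3/2.
Integral = F(0) - F(-1) = -3/2 + 3*log(7/3)/4 + sqrt(6)*atan(sqrt(6))/4.

Antiderivative: F(theta) = 3*theta*log(2*theta**2 + 1/3)/4 - 3*theta/2 + sqrt(6)*atan(sqrt(6)*theta)/4; value = -3/2 + 3*log(7/3)/4 + sqrt(6)*atan(sqrt(6))/4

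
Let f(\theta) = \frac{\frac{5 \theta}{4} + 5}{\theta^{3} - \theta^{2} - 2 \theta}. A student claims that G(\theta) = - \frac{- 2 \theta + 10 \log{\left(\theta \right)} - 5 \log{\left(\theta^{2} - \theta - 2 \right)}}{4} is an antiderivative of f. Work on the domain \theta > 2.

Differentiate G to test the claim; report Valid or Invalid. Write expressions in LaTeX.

Invalid: d/d\theta[G] - f = \frac{1}{2}, which is not 0.

d/d\theta[G] = \frac{2 \theta^{3} - 2 \theta^{2} + \theta + 20}{4 \theta^{3} - 4 \theta^{2} - 8 \theta}
d/d\theta[G] - f(\theta) = \frac{1}{2} != 0.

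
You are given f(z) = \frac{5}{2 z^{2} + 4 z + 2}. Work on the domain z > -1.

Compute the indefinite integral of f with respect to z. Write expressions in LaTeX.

Differentiate the proposed F(z) back; it has to land on f(z) exactly.
Check: d/dz[- \frac{5}{2 z + 2}] = \frac{5}{2 z^{2} + 4 z + 2} = f(z).

F(z) = - \frac{5}{2 z + 2} + C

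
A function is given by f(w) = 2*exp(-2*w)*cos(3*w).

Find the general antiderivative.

Since d/dw undoes antidifferentiation here, F'(w) = f(w) is required of F(w).
Check: d/dw[6*exp(-2*w)*sin(3*w)/13 - 4*exp(-2*w)*cos(3*w)/13] = 2*exp(-2*w)*cos(3*w) = f(w).

F(w) = 6*exp(-2*w)*sin(3*w)/13 - 4*exp(-2*w)*cos(3*w)/13 + C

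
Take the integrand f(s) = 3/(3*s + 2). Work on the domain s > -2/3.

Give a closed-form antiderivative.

A candidate is checked by its d/ds: the result must match f(s).
Check: d/ds[log(3*s/2 + 1)] = 3/(3*s + 2) = f(s).

An antiderivative is F(s) = log(3*s/2 + 1).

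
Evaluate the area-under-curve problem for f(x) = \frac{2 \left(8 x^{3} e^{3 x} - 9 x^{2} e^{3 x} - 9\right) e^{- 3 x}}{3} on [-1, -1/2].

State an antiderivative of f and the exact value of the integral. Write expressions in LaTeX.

Differentiate the proposed F(x) back; it has to land on f(x) exactly.
F(x) = \frac{4 x^{4}}{3} - 2 x^{3} + 2 e^{- 3 x} is an antiderivative of f.
Check: d/dx[\frac{4 x^{4}}{3} - 2 x^{3} + 2 e^{- 3 x}] = \frac{\left(16 x^{3} e^{3 x} - 18 x^{2} e^{3 x} - 18\right) e^{- 3 x}}{3}, which equals f(x).
F(-1/2) = \frac{1}{3} + 2 e^{\frac{3}{2}}; F(-1) = \frac{10}{3} + 2 e^{3}.
Integral = F(-1/2) - F(-1) = - 2 e^{3} - 3 + 2 e^{\frac{3}{2}}.

Antiderivative: F(x) = \frac{4 x^{4}}{3} - 2 x^{3} + 2 e^{- 3 x}; value = - 2 e^{3} - 3 + 2 e^{\frac{3}{2}}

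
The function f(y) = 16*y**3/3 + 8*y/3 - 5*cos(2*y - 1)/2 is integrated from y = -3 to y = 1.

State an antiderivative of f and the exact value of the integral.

Integrate term by term and add the pieces.
F(y) = (16*y**4 + 16*y**2 - 15*sin(2*y - 1) + 4)/12 is an antiderivative of f.
Check: d/dy[(16*y**4 + 16*y**2 - 15*sin(2*y - 1) + 4)/12] = 16*y**3/3 + 8*y/3 - 5*cos(2*y - 1)/2 = f(y).
F(1) = 3 - 5*sin(1)/4; F(-3) = 5*sin(7)/4 + 361/3.
Integral = F(1) - F(-3) = -352/3 - 5*sin(1)/4 - 5*sin(7)/4.

Antiderivative: F(y) = (16*y**4 + 16*y**2 - 15*sin(2*y - 1) + 4)/12; value = -352/3 - 5*sin(1)/4 - 5*sin(7)/4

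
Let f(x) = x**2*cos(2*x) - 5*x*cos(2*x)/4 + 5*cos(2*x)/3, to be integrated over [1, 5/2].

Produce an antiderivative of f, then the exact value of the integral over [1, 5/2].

The integrand splits into summands that can be handled one at a time.
F(x) = (24*x**2*sin(2*x) - 30*x*sin(2*x) + 24*x*cos(2*x) + 28*sin(2*x) - 15*cos(2*x))/48 is an antiderivative of f.
Check: d/dx[(24*x**2*sin(2*x) - 30*x*sin(2*x) + 24*x*cos(2*x) + 28*sin(2*x) - 15*cos(2*x))/48] = x**2*cos(2*x) - 5*x*cos(2*x)/4 + 5*cos(2*x)/3 = f(x).
F(5/2) = 103*sin(5)/48 + 15*cos(5)/16; F(1) = 3*cos(2)/16 + 11*sin(2)/24.
Integral = F(5/2) - F(1) = 103*sin(5)/48 - 11*sin(2)/24 - 3*cos(2)/16 + 15*cos(5)/16.

Antiderivative: F(x) = (24*x**2*sin(2*x) - 30*x*sin(2*x) + 24*x*cos(2*x) + 28*sin(2*x) - 15*cos(2*x))/48; value = 103*sin(5)/48 - 11*sin(2)/24 - 3*cos(2)/16 + 15*cos(5)/16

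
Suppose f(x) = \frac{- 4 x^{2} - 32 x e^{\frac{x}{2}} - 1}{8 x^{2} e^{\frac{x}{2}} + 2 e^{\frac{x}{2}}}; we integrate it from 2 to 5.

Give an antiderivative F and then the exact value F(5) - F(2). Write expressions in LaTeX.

Antiderivative: F(x) = \left(- 2 e^{\frac{x}{2}} \log{\left(2 x^{2} + \frac{1}{2} \right)} + 1\right) e^{- \frac{x}{2}}; value = - 2 \log{\left(\frac{101}{2} \right)} - e^{-1} + e^{- \frac{5}{2}} + 2 \log{\left(\frac{17}{2} \right)}

For F(x) to be correct the identity F'(x) - f(x) = 0 must hold.
F(x) = \left(- 2 e^{\frac{x}{2}} \log{\left(2 x^{2} + \frac{1}{2} \right)} + 1\right) e^{- \frac{x}{2}} is an antiderivative of f.
Check: d/dx[\left(- 2 e^{\frac{x}{2}} \log{\left(2 x^{2} + \frac{1}{2} \right)} + 1\right) e^{- \frac{x}{2}}] = \frac{- 4 x^{2} - 32 x e^{\frac{x}{2}} - 1}{8 x^{2} e^{\frac{x}{2}} + 2 e^{\frac{x}{2}}} = f(x).
F(5) = - 2 \log{\left(\frac{101}{2} \right)} + e^{- \frac{5}{2}}; F(2) = - 2 \log{\left(\frac{17}{2} \right)} + e^{-1}.
Integral = F(5) - F(2) = - 2 \log{\left(\frac{101}{2} \right)} - e^{-1} + e^{- \frac{5}{2}} + 2 \log{\left(\frac{17}{2} \right)}.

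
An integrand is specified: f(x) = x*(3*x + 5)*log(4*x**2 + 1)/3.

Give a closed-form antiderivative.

An antiderivative F(x) passes only if d/dx[F] lands on f(x) exactly.
Check: d/dx[-2*x**3/9 - 5*x**2/6 + x/6 + (x**3/3 + 5*x**2/6)*log(4*x**2 + 1) + 5*log(x**2 + 1/4)/24 - atan(2*x)/12] = x**2*log(4*x**2 + 1) + 5*x*log(4*x**2 + 1)/3, which equals f(x).

An antiderivative is F(x) = -2*x**3/9 - 5*x**2/6 + x/6 + (x**3/3 + 5*x**2/6)*log(4*x**2 + 1) + 5*log(x**2 + 1/4)/24 - atan(2*x)/12.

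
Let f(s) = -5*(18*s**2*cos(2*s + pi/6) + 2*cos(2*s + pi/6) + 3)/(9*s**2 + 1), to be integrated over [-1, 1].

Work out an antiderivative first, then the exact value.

An antiderivative F(s) passes only if d/ds[F] lands on f(s) exactly.
F(s) = 5*(-sin(2*s + pi/6) - atan(3*s)) is an antiderivative of f.
Check: d/ds[5*(-sin(2*s + pi/6) - atan(3*s))] = (-90*s**2*cos(2*s + pi/6) - 10*cos(2*s + pi/6) - 15)/(9*s**2 + 1), which equals f(s).
F(1) = -5*atan(3) - 5*sin(pi/6 + 2); F(-1) = -5*cos(pi/3 + 2) + 5*atan(3).
Integral = F(1) - F(-1) = -10*atan(3) + 5*cos(pi/3 + 2) - 5*sin(pi/6 + 2).

Antiderivative: F(s) = 5*(-sin(2*s + pi/6) - atan(3*s)); value = -10*atan(3) + 5*cos(pi/3 + 2) - 5*sin(pi/6 + 2)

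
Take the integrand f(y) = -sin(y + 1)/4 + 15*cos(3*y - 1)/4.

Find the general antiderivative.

F(y) = (5*sin(3*y - 1) + cos(y + 1))/4 + C

Integrate term by term and add the pieces.
Check: d/dy[(5*sin(3*y - 1) + cos(y + 1))/4] = -sin(y + 1)/4 + 15*cos(3*y - 1)/4 = f(y).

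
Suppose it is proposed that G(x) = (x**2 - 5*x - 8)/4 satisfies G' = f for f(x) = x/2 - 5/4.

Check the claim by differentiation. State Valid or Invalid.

Valid - the claim checks out under differentiation.

d/dx[G] = x/2 - 5/4
This equals f(x) exactly, so the claim holds.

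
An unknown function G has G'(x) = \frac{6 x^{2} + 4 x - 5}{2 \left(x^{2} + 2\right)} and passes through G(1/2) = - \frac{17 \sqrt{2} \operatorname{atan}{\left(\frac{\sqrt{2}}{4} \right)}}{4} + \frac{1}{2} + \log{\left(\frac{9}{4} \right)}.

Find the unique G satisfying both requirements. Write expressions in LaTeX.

G(x) = 3 x + \log{\left(x^{2} + 2 \right)} - \frac{17 \sqrt{2} \operatorname{atan}{\left(\frac{\sqrt{2} x}{2} \right)}}{4} - 1

Check a candidate G(x) by differentiating: d/dx[G] must match the given G'(x).
A general antiderivative is 3 x + \log{\left(x^{2} + 2 \right)} - \frac{17 \sqrt{2} \operatorname{atan}{\left(\frac{\sqrt{2} x}{2} \right)}}{4} + C.
The condition gives C = - \frac{17 \sqrt{2} \operatorname{atan}{\left(\frac{\sqrt{2}}{4} \right)}}{4} + \frac{1}{2} + \log{\left(\frac{9}{4} \right)} - (- \frac{17 \sqrt{2} \operatorname{atan}{\left(\frac{\sqrt{2}}{4} \right)}}{4} + \log{\left(\frac{9}{4} \right)} + \frac{3}{2}) = -1.
So G(x) = 3 x + \log{\left(x^{2} + 2 \right)} - \frac{17 \sqrt{2} \operatorname{atan}{\left(\frac{\sqrt{2} x}{2} \right)}}{4} - 1.
Check: d/dx[3 x + \log{\left(x^{2} + 2 \right)} - \frac{17 \sqrt{2} \operatorname{atan}{\left(\frac{\sqrt{2} x}{2} \right)}}{4} - 1] = \frac{6 x^{2} + 4 x - 5}{2 x^{2} + 4}, which equals G'(x).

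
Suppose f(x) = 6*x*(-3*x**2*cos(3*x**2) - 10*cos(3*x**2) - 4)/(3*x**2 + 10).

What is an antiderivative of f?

Differentiate the proposed F(x) back; it has to land on f(x) exactly.
Check: d/dx[-4*log(3*x**2 + 10) - sin(3*x**2)] = (-18*x**3*cos(3*x**2) - 60*x*cos(3*x**2) - 24*x)/(3*x**2 + 10), which equals f(x).

An antiderivative is F(x) = -4*log(3*x**2 + 10) - sin(3*x**2).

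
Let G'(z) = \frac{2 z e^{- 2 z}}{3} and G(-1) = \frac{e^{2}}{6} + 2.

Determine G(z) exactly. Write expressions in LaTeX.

G(z) = - \frac{\left(2 z - 12 e^{2 z} + 1\right) e^{- 2 z}}{6}

Recognize the product-rule pattern: G'(z) = u'v + uv' with u = - \frac{z}{3} - \frac{1}{6}, v = e^{- 2 z}, so integration by parts undoes it.
A general antiderivative is \frac{\left(- 2 z - 1\right) e^{- 2 z}}{6} + C.
The condition gives C = \frac{e^{2}}{6} + 2 - (\frac{e^{2}}{6}) = 2.
So G(z) = - \frac{\left(2 z - 12 e^{2 z} + 1\right) e^{- 2 z}}{6}.
Check: d/dz[- \frac{\left(2 z - 12 e^{2 z} + 1\right) e^{- 2 z}}{6}] = \frac{2 z e^{- 2 z}}{3} = G'(z).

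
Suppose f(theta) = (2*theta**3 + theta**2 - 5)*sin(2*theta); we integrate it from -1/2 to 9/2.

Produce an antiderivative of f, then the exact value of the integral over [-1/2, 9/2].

A candidate is checked by its d/dtheta: the result must match f(theta).
F(theta) = (-4*theta**3*cos(2*theta) + 6*theta**2*sin(2*theta) - 2*theta**2*cos(2*theta) + 2*theta*sin(2*theta) + 6*theta*cos(2*theta) - 3*sin(2*theta) + 11*cos(2*theta))/4 is an antiderivative of f.
Check: d/dtheta[(-4*theta**3*cos(2*theta) + 6*theta**2*sin(2*theta) - 2*theta**2*cos(2*theta) + 2*theta*sin(2*theta) + 6*theta*cos(2*theta) - 3*sin(2*theta) + 11*cos(2*theta))/4] = 2*theta**3*sin(2*theta) + theta**2*sin(2*theta) - 5*sin(2*theta), which equals f(theta).
F(9/2) = 255*sin(9)/8 - 367*cos(9)/4; F(-1/2) = 5*sin(1)/8 + 2*cos(1).
Integral = F(9/2) - F(-1/2) = -2*cos(1) - 5*sin(1)/8 + 255*sin(9)/8 - 367*cos(9)/4.

Antiderivative: F(theta) = (-4*theta**3*cos(2*theta) + 6*theta**2*sin(2*theta) - 2*theta**2*cos(2*theta) + 2*theta*sin(2*theta) + 6*theta*cos(2*theta) - 3*sin(2*theta) + 11*cos(2*theta))/4; value = -2*cos(1) - 5*sin(1)/8 + 255*sin(9)/8 - 367*cos(9)/4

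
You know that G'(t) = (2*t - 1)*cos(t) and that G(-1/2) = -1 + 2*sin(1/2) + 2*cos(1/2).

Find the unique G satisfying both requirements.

G(t) = 2*t*sin(t) - sin(t) + 2*cos(t) - 1

A first test for any G(t): its t-derivative must equal the given G'(t).
A general antiderivative is 2*t*sin(t) - sin(t) + 2*cos(t) + C.
The condition gives C = -1 + 2*sin(1/2) + 2*cos(1/2) - (2*sin(1/2) + 2*cos(1/2)) = -1.
So G(t) = 2*t*sin(t) - sin(t) + 2*cos(t) - 1.
Check: d/dt[2*t*sin(t) - sin(t) + 2*cos(t) - 1] = 2*t*cos(t) - cos(t), which equals G'(t).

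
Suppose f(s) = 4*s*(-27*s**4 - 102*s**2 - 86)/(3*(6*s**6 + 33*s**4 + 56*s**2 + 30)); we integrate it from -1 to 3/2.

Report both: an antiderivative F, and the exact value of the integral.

Antiderivative: F(s) = -5*log(s**2 + 3/2)/3 - 2*log(s**4/2 + 2*s**2 + 5/3)/3; value = -5*log(15/4)/3 - 2*log(835/96)/3 + 2*log(25/6)/3 + 5*log(5/2)/3

For F(s) to be correct the identity F'(s) - f(s) = 0 must hold.
F(s) = -5*log(s**2 + 3/2)/3 - 2*log(s**4/2 + 2*s**2 + 5/3)/3 is an antiderivative of f.
Check: d/ds[-5*log(s**2 + 3/2)/3 - 2*log(s**4/2 + 2*s**2 + 5/3)/3] = (-108*s**5 - 408*s**3 - 344*s)/(18*s**6 + 99*s**4 + 168*s**2 + 90), which equals f(s).
F(3/2) = -5*log(15/4)/3 - 2*log(835/96)/3; F(-1) = -5*log(5/2)/3 - 2*log(25/6)/3.
Integral = F(3/2) - F(-1) = -5*log(15/4)/3 - 2*log(835/96)/3 + 2*log(25/6)/3 + 5*log(5/2)/3.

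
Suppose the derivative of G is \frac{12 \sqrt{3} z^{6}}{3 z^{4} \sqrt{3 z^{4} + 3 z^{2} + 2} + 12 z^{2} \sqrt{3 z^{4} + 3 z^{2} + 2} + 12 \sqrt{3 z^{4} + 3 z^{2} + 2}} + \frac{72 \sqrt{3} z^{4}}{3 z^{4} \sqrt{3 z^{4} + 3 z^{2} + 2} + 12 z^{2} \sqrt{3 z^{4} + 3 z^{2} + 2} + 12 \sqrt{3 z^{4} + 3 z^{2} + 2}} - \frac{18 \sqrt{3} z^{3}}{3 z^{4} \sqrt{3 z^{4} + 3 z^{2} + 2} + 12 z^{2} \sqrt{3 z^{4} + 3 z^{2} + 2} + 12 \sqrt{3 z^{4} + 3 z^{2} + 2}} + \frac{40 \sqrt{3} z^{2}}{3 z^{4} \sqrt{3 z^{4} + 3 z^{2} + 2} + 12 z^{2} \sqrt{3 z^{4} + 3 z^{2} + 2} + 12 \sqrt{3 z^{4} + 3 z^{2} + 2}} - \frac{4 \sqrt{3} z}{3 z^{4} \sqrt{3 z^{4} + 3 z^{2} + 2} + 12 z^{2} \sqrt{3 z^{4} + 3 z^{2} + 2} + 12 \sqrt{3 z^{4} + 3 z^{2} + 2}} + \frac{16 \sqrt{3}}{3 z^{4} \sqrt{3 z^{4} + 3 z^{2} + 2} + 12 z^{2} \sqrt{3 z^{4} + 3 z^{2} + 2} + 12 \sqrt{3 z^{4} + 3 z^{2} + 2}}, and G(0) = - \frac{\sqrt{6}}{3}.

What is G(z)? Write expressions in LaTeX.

The integrand splits into summands that can be handled one at a time.
A general antiderivative is \frac{2 \left(z - \frac{1}{2}\right) \sqrt{z^{4} + z^{2} + \frac{2}{3}}}{\frac{z^{2}}{2} + 1} + C.
The condition gives C = - \frac{\sqrt{6}}{3} - (- \frac{\sqrt{6}}{3}) = 0.
So G(z) = \frac{2 \sqrt{3} \left(2 z - 1\right) \sqrt{3 z^{4} + 3 z^{2} + 2}}{3 \left(z^{2} + 2\right)}.
Check: d/dz[\frac{2 \sqrt{3} \left(2 z - 1\right) \sqrt{3 z^{4} + 3 z^{2} + 2}}{3 \left(z^{2} + 2\right)}] = \frac{12 \sqrt{3} z^{6} + 72 \sqrt{3} z^{4} - 18 \sqrt{3} z^{3} + 40 \sqrt{3} z^{2} - 4 \sqrt{3} z + 16 \sqrt{3}}{3 z^{4} \sqrt{3 z^{4} + 3 z^{2} + 2} + 12 z^{2} \sqrt{3 z^{4} + 3 z^{2} + 2} + 12 \sqrt{3 z^{4} + 3 z^{2} + 2}}, which equals G'(z).

G(z) = \frac{2 \sqrt{3} \left(2 z - 1\right) \sqrt{3 z^{4} + 3 z^{2} + 2}}{3 \left(z^{2} + 2\right)}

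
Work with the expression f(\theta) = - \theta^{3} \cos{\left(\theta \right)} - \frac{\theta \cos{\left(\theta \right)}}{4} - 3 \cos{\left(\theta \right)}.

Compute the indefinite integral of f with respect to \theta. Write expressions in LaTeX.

Integrate term by term and add the pieces.
Check: d/d\theta[\frac{- 4 \theta^{3} \sin{\left(\theta \right)} - 12 \theta^{2} \cos{\left(\theta \right)} + 23 \theta \sin{\left(\theta \right)} - 12 \sin{\left(\theta \right)} + 23 \cos{\left(\theta \right)}}{4}] = - \theta^{3} \cos{\left(\theta \right)} - \frac{\theta \cos{\left(\theta \right)}}{4} - 3 \cos{\left(\theta \right)} = f(\theta).

F(\theta) = \frac{- 4 \theta^{3} \sin{\left(\theta \right)} - 12 \theta^{2} \cos{\left(\theta \right)} + 23 \theta \sin{\left(\theta \right)} - 12 \sin{\left(\theta \right)} + 23 \cos{\left(\theta \right)}}{4} + C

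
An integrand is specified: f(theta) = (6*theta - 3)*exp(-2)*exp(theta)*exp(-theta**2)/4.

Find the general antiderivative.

F(theta) = -3*exp(-theta**2 + theta - 2)/4 + C

f matches the chain-rule pattern g'(h)*h' with inner function h(theta) = -theta**2 + theta - 2; substituting u = h(theta) collapses the integral.
Check: d/dtheta[-3*exp(-theta**2 + theta - 2)/4] = (6*theta - 3)*exp(-2)*exp(theta)*exp(-theta**2)/4 = f(theta).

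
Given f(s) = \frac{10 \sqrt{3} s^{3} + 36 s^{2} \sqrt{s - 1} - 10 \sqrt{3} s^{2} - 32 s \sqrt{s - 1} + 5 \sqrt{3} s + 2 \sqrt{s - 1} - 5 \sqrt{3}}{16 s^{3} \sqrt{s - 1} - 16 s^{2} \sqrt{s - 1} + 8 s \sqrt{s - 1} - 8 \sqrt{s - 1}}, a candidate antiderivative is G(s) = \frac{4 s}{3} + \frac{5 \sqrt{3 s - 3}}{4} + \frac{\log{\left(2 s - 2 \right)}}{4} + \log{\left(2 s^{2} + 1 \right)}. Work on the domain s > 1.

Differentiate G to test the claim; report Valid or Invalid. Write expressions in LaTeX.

d/ds[G] = \frac{64 s^{3} \sqrt{s - 1} + 30 \sqrt{3} s^{3} + 44 s^{2} \sqrt{s - 1} - 30 \sqrt{3} s^{2} - 64 s \sqrt{s - 1} + 15 \sqrt{3} s - 26 \sqrt{s - 1} - 15 \sqrt{3}}{48 s^{3} \sqrt{s - 1} - 48 s^{2} \sqrt{s - 1} + 24 s \sqrt{s - 1} - 24 \sqrt{s - 1}}
d/ds[G] - f(s) = \frac{4}{3} != 0.

Invalid: d/ds[G] - f = \frac{4}{3}, which is not 0.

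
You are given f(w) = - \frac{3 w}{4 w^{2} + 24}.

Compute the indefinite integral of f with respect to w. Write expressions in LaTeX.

f matches the chain-rule pattern g'(h)*h' with inner function h(w) = w^{2} + 6; substituting u = h(w) collapses the integral.
Check: d/dw[- \frac{3 \log{\left(w^{2} + 6 \right)}}{8}] = - \frac{3 w}{4 w^{2} + 24} = f(w).

F(w) = - \frac{3 \log{\left(w^{2} + 6 \right)}}{8} + C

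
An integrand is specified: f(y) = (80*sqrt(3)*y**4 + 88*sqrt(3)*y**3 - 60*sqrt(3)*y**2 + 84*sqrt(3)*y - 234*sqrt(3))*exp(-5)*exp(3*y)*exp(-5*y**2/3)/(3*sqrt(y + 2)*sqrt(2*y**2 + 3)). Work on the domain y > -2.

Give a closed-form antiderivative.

An antiderivative is F(y) = -4*sqrt(3*y/2 + 3)*sqrt(4*y**2 + 6)*exp(-5*y**2/3 + 3*y - 5).

Recover f(y) by differentiating a candidate F(y); any mismatch rules it out.
Check: d/dy[-4*sqrt(3*y/2 + 3)*sqrt(4*y**2 + 6)*exp(-5*y**2/3 + 3*y - 5)] = (80*sqrt(3)*y**4 + 88*sqrt(3)*y**3 - 60*sqrt(3)*y**2 + 84*sqrt(3)*y - 234*sqrt(3))*exp(-5)*exp(3*y)*exp(-5*y**2/3)/(3*sqrt(y + 2)*sqrt(2*y**2 + 3)) = f(y).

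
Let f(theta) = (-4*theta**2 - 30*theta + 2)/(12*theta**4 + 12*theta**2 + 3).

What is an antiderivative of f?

Recognize the product-rule pattern: f = u'v + uv' with u = 1/(2*theta**2 + 1), v = 2*theta/3 + 5/2, so integration by parts undoes it.
Check: d/dtheta[2*theta/(6*theta**2 + 3) + 5/(4*theta**2 + 2)] = (-4*theta**2 - 30*theta + 2)/(12*theta**4 + 12*theta**2 + 3) = f(theta).

An antiderivative is F(theta) = 2*theta/(6*theta**2 + 3) + 5/(4*theta**2 + 2).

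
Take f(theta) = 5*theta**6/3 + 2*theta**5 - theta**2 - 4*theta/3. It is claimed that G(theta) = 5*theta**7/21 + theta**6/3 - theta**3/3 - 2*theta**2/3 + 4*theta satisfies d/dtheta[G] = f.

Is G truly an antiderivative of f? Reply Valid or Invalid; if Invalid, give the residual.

Invalid: d/dtheta[G] - f = 4, which is not 0.

d/dtheta[G] = 5*theta**6/3 + 2*theta**5 - theta**2 - 4*theta/3 + 4
d/dtheta[G] - f(theta) = 4 != 0.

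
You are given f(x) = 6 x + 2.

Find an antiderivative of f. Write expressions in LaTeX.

Whatever form F(x) takes, F'(x) = f(x) is non-negotiable.
Check: d/dx[3 x^{2} + 2 x] = 6 x + 2 = f(x).

An antiderivative is F(x) = 3 x^{2} + 2 x.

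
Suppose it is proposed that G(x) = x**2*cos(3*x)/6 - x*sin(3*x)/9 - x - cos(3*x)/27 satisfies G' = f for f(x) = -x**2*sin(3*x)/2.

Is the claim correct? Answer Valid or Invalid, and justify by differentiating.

Invalid: d/dx[G] - f = -1, which is not 0.

d/dx[G] = -x**2*sin(3*x)/2 - 1
d/dx[G] - f(x) = -1 != 0.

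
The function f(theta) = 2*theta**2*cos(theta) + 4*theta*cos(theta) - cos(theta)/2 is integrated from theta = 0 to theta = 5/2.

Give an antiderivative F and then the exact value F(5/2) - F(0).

Antiderivative: F(theta) = 2*theta**2*sin(theta) + 4*theta*sin(theta) + 4*theta*cos(theta) - 9*sin(theta)/2 + 4*cos(theta); value = 14*cos(5/2) - 4 + 18*sin(5/2)

The integrand splits into summands that can be handled one at a time.
F(theta) = 2*theta**2*sin(theta) + 4*theta*sin(theta) + 4*theta*cos(theta) - 9*sin(theta)/2 + 4*cos(theta) is an antiderivative of f.
Check: d/dtheta[2*theta**2*sin(theta) + 4*theta*sin(theta) + 4*theta*cos(theta) - 9*sin(theta)/2 + 4*cos(theta)] = 2*theta**2*cos(theta) + 4*theta*cos(theta) - cos(theta)/2 = f(theta).
F(5/2) = 14*cos(5/2) + 18*sin(5/2); F(0) = 4.
Integral = F(5/2) - F(0) = 14*cos(5/2) - 4 + 18*sin(5/2).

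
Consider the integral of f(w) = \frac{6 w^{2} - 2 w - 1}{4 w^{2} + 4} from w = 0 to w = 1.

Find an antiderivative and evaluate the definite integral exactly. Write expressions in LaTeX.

Antiderivative: F(w) = \frac{3 w}{2} - \frac{\log{\left(w^{2} + 1 \right)}}{4} - \frac{7 \operatorname{atan}{\left(w \right)}}{4}; value = - \frac{7 \pi}{16} - \frac{\log{\left(2 \right)}}{4} + \frac{3}{2}

A candidate is checked by its d/dw: the result must match f(w).
F(w) = \frac{3 w}{2} - \frac{\log{\left(w^{2} + 1 \right)}}{4} - \frac{7 \operatorname{atan}{\left(w \right)}}{4} is an antiderivative of f.
Check: d/dw[\frac{3 w}{2} - \frac{\log{\left(w^{2} + 1 \right)}}{4} - \frac{7 \operatorname{atan}{\left(w \right)}}{4}] = \frac{6 w^{2} - 2 w - 1}{4 w^{2} + 4} = f(w).
F(1) = - \frac{7 \pi}{16} - \frac{\log{\left(2 \right)}}{4} + \frac{3}{2}; F(0) = 0.
Integral = F(1) - F(0) = - \frac{7 \pi}{16} - \frac{\log{\left(2 \right)}}{4} + \frac{3}{2}.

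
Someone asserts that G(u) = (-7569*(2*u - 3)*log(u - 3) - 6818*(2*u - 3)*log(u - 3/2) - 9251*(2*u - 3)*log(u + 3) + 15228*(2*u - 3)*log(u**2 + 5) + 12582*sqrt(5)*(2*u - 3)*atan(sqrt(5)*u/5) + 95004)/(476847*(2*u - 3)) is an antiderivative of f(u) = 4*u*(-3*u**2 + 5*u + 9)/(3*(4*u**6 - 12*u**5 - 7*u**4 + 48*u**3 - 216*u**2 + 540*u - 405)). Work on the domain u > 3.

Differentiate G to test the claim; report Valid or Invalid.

Invalid: d/du[G] - f = 1948/(136242*u - 204363), which is not 0.

d/du[G] = (3896*u**5 - 5844*u**4 - 288068*u**3 + 477516*u**2 + 642132*u + 262980)/(272484*u**6 - 817452*u**5 - 476847*u**4 + 3269808*u**3 - 14714136*u**2 + 36785340*u - 27589005)
d/du[G] - f(u) = 1948/(136242*u - 204363) != 0.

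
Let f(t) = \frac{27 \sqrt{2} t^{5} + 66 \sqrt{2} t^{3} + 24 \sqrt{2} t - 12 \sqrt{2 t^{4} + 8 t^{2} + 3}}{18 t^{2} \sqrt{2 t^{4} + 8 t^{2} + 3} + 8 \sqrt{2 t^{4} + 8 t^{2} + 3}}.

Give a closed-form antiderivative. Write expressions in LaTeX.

An antiderivative is F(t) = \frac{3 \sqrt{2} \sqrt{2 t^{4} + 8 t^{2} + 3} - 8 \operatorname{atan}{\left(\frac{3 t}{2} \right)}}{8}.

Check any antiderivative F(t) by computing F'(t) and comparing it with f(t).
Check: d/dt[\frac{3 \sqrt{2} \sqrt{2 t^{4} + 8 t^{2} + 3} - 8 \operatorname{atan}{\left(\frac{3 t}{2} \right)}}{8}] = \frac{27 \sqrt{2} t^{5} + 66 \sqrt{2} t^{3} + 24 \sqrt{2} t - 12 \sqrt{2 t^{4} + 8 t^{2} + 3}}{18 t^{2} \sqrt{2 t^{4} + 8 t^{2} + 3} + 8 \sqrt{2 t^{4} + 8 t^{2} + 3}} = f(t).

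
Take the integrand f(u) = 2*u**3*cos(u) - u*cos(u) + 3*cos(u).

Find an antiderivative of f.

An antiderivative is F(u) = 2*u**3*sin(u) + 6*u**2*cos(u) - 13*u*sin(u) + 3*sin(u) - 13*cos(u).

The integrand splits into summands that can be handled one at a time.
Check: d/du[2*u**3*sin(u) + 6*u**2*cos(u) - 13*u*sin(u) + 3*sin(u) - 13*cos(u)] = 2*u**3*cos(u) - u*cos(u) + 3*cos(u) = f(u).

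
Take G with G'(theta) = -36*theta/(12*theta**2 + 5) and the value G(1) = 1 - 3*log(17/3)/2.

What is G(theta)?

G(theta) = -(3*log(4*theta**2 + 5/3) - 2)/2

The substitution u = 4*theta**2 + 5/3 works: G'(theta) is exactly (dG/du)*(du/dtheta) for that inner function.
A general antiderivative is -3*log(4*theta**2 + 5/3)/2 + C.
The condition gives C = 1 - 3*log(17/3)/2 - (-3*log(17/3)/2) = 1.
So G(theta) = -(3*log(4*theta**2 + 5/3) - 2)/2.
Check: d/dtheta[-(3*log(4*theta**2 + 5/3) - 2)/2] = -36*theta/(12*theta**2 + 5) = G'(theta).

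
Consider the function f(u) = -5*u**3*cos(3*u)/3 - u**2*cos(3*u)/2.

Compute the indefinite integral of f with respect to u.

F(u) = -5*u**3*sin(3*u)/9 - u**2*sin(3*u)/6 - 5*u**2*cos(3*u)/9 + 10*u*sin(3*u)/27 - u*cos(3*u)/9 + sin(3*u)/27 + 10*cos(3*u)/81 + C

The integrand splits into summands that can be handled one at a time.
Check: d/du[-5*u**3*sin(3*u)/9 - u**2*sin(3*u)/6 - 5*u**2*cos(3*u)/9 + 10*u*sin(3*u)/27 - u*cos(3*u)/9 + sin(3*u)/27 + 10*cos(3*u)/81] = -5*u**3*cos(3*u)/3 - u**2*cos(3*u)/2 = f(u).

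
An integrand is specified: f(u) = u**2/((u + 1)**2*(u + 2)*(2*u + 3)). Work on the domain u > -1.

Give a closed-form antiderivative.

The denominator factors as (u + 1)**2*(u + 2)*(2*u + 3); partial fractions split f into directly integrable pieces: 18/(2*u + 3) - 4/(u + 2) - 5/(u + 1) + (u + 1)**(-2).
Check: d/du[-5*log(u + 1) + 9*log(u + 3/2) - 4*log(u + 2) - 1/(u + 1)] = u**2/(2*u**4 + 11*u**3 + 22*u**2 + 19*u + 6), which equals f(u).

An antiderivative is F(u) = -5*log(u + 1) + 9*log(u + 3/2) - 4*log(u + 2) - 1/(u + 1).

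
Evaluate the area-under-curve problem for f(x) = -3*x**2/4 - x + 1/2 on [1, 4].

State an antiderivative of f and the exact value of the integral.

Antiderivative: F(x) = -x**3/4 - x**2/2 + x/2; value = -87/4

The integrand splits into summands that can be handled one at a time.
F(x) = -x**3/4 - x**2/2 + x/2 is an antiderivative of f.
Check: d/dx[-x**3/4 - x**2/2 + x/2] = -3*x**2/4 - x + 1/2 = f(x).
F(4) = -22; F(1) = -1/4.
Integral = F(4) - F(1) = -87/4.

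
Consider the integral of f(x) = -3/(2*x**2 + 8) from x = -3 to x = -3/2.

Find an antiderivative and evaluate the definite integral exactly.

Check any antiderivative F(x) by computing F'(x) and comparing it with f(x).
F(x) = -3*atan(x/2)/4 is an antiderivative of f.
Check: d/dx[-3*atan(x/2)/4] = -3/(2*x**2 + 8) = f(x).
F(-3/2) = 3*atan(3/4)/4; F(-3) = 3*atan(3/2)/4.
Integral = F(-3/2) - F(-3) = -3*atan(3/2)/4 + 3*atan(3/4)/4.

Antiderivative: F(x) = -3*atan(x/2)/4; value = -3*atan(3/2)/4 + 3*atan(3/4)/4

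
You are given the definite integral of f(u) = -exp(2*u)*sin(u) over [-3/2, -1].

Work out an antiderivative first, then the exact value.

An antiderivative F(u) passes only if d/du[F] lands on f(u) exactly.
F(u) = (-2*sin(u) + cos(u))*exp(2*u)/5 is an antiderivative of f.
Check: d/du[(-2*sin(u) + cos(u))*exp(2*u)/5] = -exp(2*u)*sin(u) = f(u).
F(-1) = exp(-2)*cos(1)/5 + 2*exp(-2)*sin(1)/5; F(-3/2) = exp(-3)*cos(3/2)/5 + 2*exp(-3)*sin(3/2)/5.
Integral = F(-1) - F(-3/2) = -2*exp(-3)*sin(3/2)/5 - exp(-3)*cos(3/2)/5 + exp(-2)*cos(1)/5 + 2*exp(-2)*sin(1)/5.

Antiderivative: F(u) = (-2*sin(u) + cos(u))*exp(2*u)/5; value = -2*exp(-3)*sin(3/2)/5 - exp(-3)*cos(3/2)/5 + exp(-2)*cos(1)/5 + 2*exp(-2)*sin(1)/5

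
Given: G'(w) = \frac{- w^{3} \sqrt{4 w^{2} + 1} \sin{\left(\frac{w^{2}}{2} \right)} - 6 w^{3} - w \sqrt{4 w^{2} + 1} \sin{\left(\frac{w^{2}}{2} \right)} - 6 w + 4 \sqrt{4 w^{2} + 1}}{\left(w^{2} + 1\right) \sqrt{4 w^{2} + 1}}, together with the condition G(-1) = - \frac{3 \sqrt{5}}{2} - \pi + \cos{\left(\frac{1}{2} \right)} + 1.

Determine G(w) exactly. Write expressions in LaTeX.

G(w) = - \frac{3 \sqrt{4 w^{2} + 1}}{2} + \cos{\left(\frac{w^{2}}{2} \right)} + 4 \operatorname{atan}{\left(w \right)} + 1

A first test for any G(w): its w-derivative must equal the given G'(w).
A general antiderivative is - \frac{3 \sqrt{4 w^{2} + 1}}{2} + \cos{\left(\frac{w^{2}}{2} \right)} + 4 \operatorname{atan}{\left(w \right)} + C.
The condition gives C = - \frac{3 \sqrt{5}}{2} - \pi + \cos{\left(\frac{1}{2} \right)} + 1 - (- \frac{3 \sqrt{5}}{2} - \pi + \cos{\left(\frac{1}{2} \right)}) = 1.
So G(w) = - \frac{3 \sqrt{4 w^{2} + 1}}{2} + \cos{\left(\frac{w^{2}}{2} \right)} + 4 \operatorname{atan}{\left(w \right)} + 1.
Check: d/dw[- \frac{3 \sqrt{4 w^{2} + 1}}{2} + \cos{\left(\frac{w^{2}}{2} \right)} + 4 \operatorname{atan}{\left(w \right)} + 1] = \frac{- w^{3} \sqrt{4 w^{2} + 1} \sin{\left(\frac{w^{2}}{2} \right)} - 6 w^{3} - w \sqrt{4 w^{2} + 1} \sin{\left(\frac{w^{2}}{2} \right)} - 6 w + 4 \sqrt{4 w^{2} + 1}}{w^{2} \sqrt{4 w^{2} + 1} + \sqrt{4 w^{2} + 1}}, which equals G'(w).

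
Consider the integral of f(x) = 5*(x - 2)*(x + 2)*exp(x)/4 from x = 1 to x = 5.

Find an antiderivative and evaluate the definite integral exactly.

Antiderivative: F(x) = 5*(x**2 - 2*x - 2)*exp(x)/4; value = 15*exp(1)/4 + 65*exp(5)/4

f has the shape u'v + uv' for u = 5*x**2/4 - 5*x/2 - 5/2 and v = exp(x) — it is the derivative of the product u*v.
F(x) = 5*(x**2 - 2*x - 2)*exp(x)/4 is an antiderivative of f.
Check: d/dx[5*(x**2 - 2*x - 2)*exp(x)/4] = 5*x**2*exp(x)/4 - 5*exp(x), which equals f(x).
F(5) = 65*exp(5)/4; F(1) = -15*exp(1)/4.
Integral = F(5) - F(1) = 15*exp(1)/4 + 65*exp(5)/4.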